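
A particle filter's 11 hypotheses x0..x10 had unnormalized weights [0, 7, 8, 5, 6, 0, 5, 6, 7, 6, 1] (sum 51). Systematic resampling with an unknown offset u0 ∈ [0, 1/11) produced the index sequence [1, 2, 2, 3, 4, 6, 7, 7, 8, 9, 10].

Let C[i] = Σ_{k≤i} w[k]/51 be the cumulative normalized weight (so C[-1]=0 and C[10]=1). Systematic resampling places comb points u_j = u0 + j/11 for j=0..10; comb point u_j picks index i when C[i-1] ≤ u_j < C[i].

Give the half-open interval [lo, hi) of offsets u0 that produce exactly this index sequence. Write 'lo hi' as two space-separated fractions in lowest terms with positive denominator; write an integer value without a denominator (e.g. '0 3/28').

C = [0, 7/51, 5/17, 20/51, 26/51, 26/51, 31/51, 37/51, 44/51, 50/51, 1]
j=0 picked index 1: u0 ∈ [0, 7/51)
j=1 picked index 2: u0 ∈ [26/561, 38/187)
j=2 picked index 2: u0 ∈ [-25/561, 21/187)
j=3 picked index 3: u0 ∈ [4/187, 67/561)
j=4 picked index 4: u0 ∈ [16/561, 82/561)
j=5 picked index 6: u0 ∈ [31/561, 86/561)
j=6 picked index 7: u0 ∈ [35/561, 101/561)
j=7 picked index 7: u0 ∈ [-16/561, 50/561)
j=8 picked index 8: u0 ∈ [-1/561, 76/561)
j=9 picked index 9: u0 ∈ [25/561, 91/561)
j=10 picked index 10: u0 ∈ [40/561, 1/11)
intersection: [40/561, 50/561)

40/561 50/561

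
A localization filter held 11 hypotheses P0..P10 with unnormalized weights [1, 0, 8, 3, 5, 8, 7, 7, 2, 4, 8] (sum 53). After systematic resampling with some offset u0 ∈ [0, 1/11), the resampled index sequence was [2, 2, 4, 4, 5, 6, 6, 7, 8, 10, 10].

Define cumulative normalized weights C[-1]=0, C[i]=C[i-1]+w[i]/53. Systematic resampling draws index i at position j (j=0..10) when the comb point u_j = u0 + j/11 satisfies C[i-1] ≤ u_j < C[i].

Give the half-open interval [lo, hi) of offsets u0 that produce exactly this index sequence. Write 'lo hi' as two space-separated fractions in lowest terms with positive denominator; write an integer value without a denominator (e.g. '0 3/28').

C = [1/53, 1/53, 9/53, 12/53, 17/53, 25/53, 32/53, 39/53, 41/53, 45/53, 1]
j=0 picked index 2: u0 ∈ [1/53, 9/53)
j=1 picked index 2: u0 ∈ [-42/583, 46/583)
j=2 picked index 4: u0 ∈ [26/583, 81/583)
j=3 picked index 4: u0 ∈ [-27/583, 28/583)
j=4 picked index 5: u0 ∈ [-25/583, 63/583)
j=5 picked index 6: u0 ∈ [10/583, 87/583)
j=6 picked index 6: u0 ∈ [-43/583, 34/583)
j=7 picked index 7: u0 ∈ [-19/583, 58/583)
j=8 picked index 8: u0 ∈ [5/583, 27/583)
j=9 picked index 10: u0 ∈ [18/583, 2/11)
j=10 picked index 10: u0 ∈ [-35/583, 1/11)
intersection: [26/583, 27/583)

26/583 27/583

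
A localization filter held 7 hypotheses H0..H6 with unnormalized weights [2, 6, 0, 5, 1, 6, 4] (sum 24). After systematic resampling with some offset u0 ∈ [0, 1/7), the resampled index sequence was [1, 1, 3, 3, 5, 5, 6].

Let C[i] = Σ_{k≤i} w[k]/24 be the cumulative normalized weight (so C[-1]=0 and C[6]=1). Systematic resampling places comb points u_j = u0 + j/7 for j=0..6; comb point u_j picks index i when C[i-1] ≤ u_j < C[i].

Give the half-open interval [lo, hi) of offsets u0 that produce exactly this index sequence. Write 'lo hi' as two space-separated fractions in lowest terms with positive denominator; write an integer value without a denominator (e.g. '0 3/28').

C = [1/12, 1/3, 1/3, 13/24, 7/12, 5/6, 1]
j=0 picked index 1: u0 ∈ [1/12, 1/3)
j=1 picked index 1: u0 ∈ [-5/84, 4/21)
j=2 picked index 3: u0 ∈ [1/21, 43/168)
j=3 picked index 3: u0 ∈ [-2/21, 19/168)
j=4 picked index 5: u0 ∈ [1/84, 11/42)
j=5 picked index 5: u0 ∈ [-11/84, 5/42)
j=6 picked index 6: u0 ∈ [-1/42, 1/7)
intersection: [1/12, 19/168)

1/12 19/168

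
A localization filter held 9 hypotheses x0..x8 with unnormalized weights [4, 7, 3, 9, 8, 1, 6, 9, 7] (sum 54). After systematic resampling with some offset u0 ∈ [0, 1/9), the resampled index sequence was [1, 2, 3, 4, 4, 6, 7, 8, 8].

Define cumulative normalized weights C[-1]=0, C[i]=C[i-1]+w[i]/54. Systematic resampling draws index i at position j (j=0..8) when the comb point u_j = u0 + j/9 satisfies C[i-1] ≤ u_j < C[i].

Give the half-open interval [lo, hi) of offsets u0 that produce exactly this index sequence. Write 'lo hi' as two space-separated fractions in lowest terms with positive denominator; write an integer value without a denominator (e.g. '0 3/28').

C = [2/27, 11/54, 7/27, 23/54, 31/54, 16/27, 19/27, 47/54, 1]
j=0 picked index 1: u0 ∈ [2/27, 11/54)
j=1 picked index 2: u0 ∈ [5/54, 4/27)
j=2 picked index 3: u0 ∈ [1/27, 11/54)
j=3 picked index 4: u0 ∈ [5/54, 13/54)
j=4 picked index 4: u0 ∈ [-1/54, 7/54)
j=5 picked index 6: u0 ∈ [1/27, 4/27)
j=6 picked index 7: u0 ∈ [1/27, 11/54)
j=7 picked index 8: u0 ∈ [5/54, 2/9)
j=8 picked index 8: u0 ∈ [-1/54, 1/9)
intersection: [5/54, 1/9)

5/54 1/9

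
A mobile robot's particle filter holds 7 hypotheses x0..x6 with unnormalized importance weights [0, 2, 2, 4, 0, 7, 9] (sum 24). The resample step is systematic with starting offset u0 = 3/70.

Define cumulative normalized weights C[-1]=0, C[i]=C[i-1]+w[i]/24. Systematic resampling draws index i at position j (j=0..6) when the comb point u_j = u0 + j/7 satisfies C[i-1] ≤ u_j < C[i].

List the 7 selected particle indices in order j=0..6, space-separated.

C = [0, 1/12, 1/6, 1/3, 1/3, 5/8, 1]
j=0: u_0=3/70 ∈ [0, 1/12) → index 1
j=1: u_1=13/70 ∈ [1/6, 1/3) → index 3
j=2: u_2=23/70 ∈ [1/6, 1/3) → index 3
j=3: u_3=33/70 ∈ [1/3, 5/8) → index 5
j=4: u_4=43/70 ∈ [1/3, 5/8) → index 5
j=5: u_5=53/70 ∈ [5/8, 1) → index 6
j=6: u_6=9/10 ∈ [5/8, 1) → index 6

1 3 3 5 5 6 6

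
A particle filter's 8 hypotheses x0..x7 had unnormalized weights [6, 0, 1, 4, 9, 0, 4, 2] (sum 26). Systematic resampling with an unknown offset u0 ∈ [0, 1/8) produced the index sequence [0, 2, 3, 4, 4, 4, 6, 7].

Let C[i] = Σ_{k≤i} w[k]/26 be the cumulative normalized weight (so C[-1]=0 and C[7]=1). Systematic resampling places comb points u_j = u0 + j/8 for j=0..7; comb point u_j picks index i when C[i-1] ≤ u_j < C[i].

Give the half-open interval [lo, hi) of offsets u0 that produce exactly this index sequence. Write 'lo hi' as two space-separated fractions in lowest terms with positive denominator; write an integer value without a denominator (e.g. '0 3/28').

11/104 1/8

C = [3/13, 3/13, 7/26, 11/26, 10/13, 10/13, 12/13, 1]
j=0 picked index 0: u0 ∈ [0, 3/13)
j=1 picked index 2: u0 ∈ [11/104, 15/104)
j=2 picked index 3: u0 ∈ [1/52, 9/52)
j=3 picked index 4: u0 ∈ [5/104, 41/104)
j=4 picked index 4: u0 ∈ [-1/13, 7/26)
j=5 picked index 4: u0 ∈ [-21/104, 15/104)
j=6 picked index 6: u0 ∈ [1/52, 9/52)
j=7 picked index 7: u0 ∈ [5/104, 1/8)
intersection: [11/104, 1/8)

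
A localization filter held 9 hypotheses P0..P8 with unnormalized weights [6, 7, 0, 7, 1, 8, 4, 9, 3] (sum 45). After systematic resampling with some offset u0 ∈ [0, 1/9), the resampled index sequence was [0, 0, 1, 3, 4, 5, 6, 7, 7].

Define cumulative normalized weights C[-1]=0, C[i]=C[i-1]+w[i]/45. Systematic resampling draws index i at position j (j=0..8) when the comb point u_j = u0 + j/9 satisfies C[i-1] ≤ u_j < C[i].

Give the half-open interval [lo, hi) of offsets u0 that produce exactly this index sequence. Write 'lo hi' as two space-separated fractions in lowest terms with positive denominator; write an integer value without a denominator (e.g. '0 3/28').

C = [2/15, 13/45, 13/45, 4/9, 7/15, 29/45, 11/15, 14/15, 1]
j=0 picked index 0: u0 ∈ [0, 2/15)
j=1 picked index 0: u0 ∈ [-1/9, 1/45)
j=2 picked index 1: u0 ∈ [-4/45, 1/15)
j=3 picked index 3: u0 ∈ [-2/45, 1/9)
j=4 picked index 4: u0 ∈ [0, 1/45)
j=5 picked index 5: u0 ∈ [-4/45, 4/45)
j=6 picked index 6: u0 ∈ [-1/45, 1/15)
j=7 picked index 7: u0 ∈ [-2/45, 7/45)
j=8 picked index 7: u0 ∈ [-7/45, 2/45)
intersection: [0, 1/45)

0 1/45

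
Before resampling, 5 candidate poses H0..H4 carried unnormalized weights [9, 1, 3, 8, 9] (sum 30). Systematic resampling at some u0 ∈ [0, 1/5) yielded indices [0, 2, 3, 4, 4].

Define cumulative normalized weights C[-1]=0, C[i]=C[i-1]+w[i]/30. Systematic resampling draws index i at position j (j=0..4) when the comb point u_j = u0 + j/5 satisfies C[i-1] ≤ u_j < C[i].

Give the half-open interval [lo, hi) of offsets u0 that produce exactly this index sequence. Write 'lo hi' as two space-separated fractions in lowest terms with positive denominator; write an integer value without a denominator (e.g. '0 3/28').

C = [3/10, 1/3, 13/30, 7/10, 1]
j=0 picked index 0: u0 ∈ [0, 3/10)
j=1 picked index 2: u0 ∈ [2/15, 7/30)
j=2 picked index 3: u0 ∈ [1/30, 3/10)
j=3 picked index 4: u0 ∈ [1/10, 2/5)
j=4 picked index 4: u0 ∈ [-1/10, 1/5)
intersection: [2/15, 1/5)

2/15 1/5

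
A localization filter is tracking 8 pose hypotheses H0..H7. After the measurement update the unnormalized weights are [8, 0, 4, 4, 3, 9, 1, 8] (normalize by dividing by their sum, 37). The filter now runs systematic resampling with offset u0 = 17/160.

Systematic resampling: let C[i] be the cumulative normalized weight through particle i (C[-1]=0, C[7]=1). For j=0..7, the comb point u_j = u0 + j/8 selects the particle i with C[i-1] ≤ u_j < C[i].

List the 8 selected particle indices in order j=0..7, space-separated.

C = [8/37, 8/37, 12/37, 16/37, 19/37, 28/37, 29/37, 1]
j=0: u_0=17/160 ∈ [0, 8/37) → index 0
j=1: u_1=37/160 ∈ [8/37, 12/37) → index 2
j=2: u_2=57/160 ∈ [12/37, 16/37) → index 3
j=3: u_3=77/160 ∈ [16/37, 19/37) → index 4
j=4: u_4=97/160 ∈ [19/37, 28/37) → index 5
j=5: u_5=117/160 ∈ [19/37, 28/37) → index 5
j=6: u_6=137/160 ∈ [29/37, 1) → index 7
j=7: u_7=157/160 ∈ [29/37, 1) → index 7

0 2 3 4 5 5 7 7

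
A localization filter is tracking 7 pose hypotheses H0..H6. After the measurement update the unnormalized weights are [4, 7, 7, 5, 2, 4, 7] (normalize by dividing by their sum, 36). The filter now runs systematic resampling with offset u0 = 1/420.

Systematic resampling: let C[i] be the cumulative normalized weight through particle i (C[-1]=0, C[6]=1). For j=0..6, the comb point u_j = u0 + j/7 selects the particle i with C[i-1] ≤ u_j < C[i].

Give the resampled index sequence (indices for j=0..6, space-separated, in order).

C = [1/9, 11/36, 1/2, 23/36, 25/36, 29/36, 1]
j=0: u_0=1/420 ∈ [0, 1/9) → index 0
j=1: u_1=61/420 ∈ [1/9, 11/36) → index 1
j=2: u_2=121/420 ∈ [1/9, 11/36) → index 1
j=3: u_3=181/420 ∈ [11/36, 1/2) → index 2
j=4: u_4=241/420 ∈ [1/2, 23/36) → index 3
j=5: u_5=43/60 ∈ [25/36, 29/36) → index 5
j=6: u_6=361/420 ∈ [29/36, 1) → index 6

0 1 1 2 3 5 6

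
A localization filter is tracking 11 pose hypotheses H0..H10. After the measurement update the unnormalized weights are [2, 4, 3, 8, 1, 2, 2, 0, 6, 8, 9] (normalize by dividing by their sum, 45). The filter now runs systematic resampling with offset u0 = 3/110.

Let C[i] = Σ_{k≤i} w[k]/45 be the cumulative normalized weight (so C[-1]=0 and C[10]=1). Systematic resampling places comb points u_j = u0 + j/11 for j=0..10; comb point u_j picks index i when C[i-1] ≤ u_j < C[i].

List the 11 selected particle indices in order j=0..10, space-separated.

0 1 3 3 4 6 8 9 9 10 10

C = [2/45, 2/15, 1/5, 17/45, 2/5, 4/9, 22/45, 22/45, 28/45, 4/5, 1]
j=0: u_0=3/110 ∈ [0, 2/45) → index 0
j=1: u_1=13/110 ∈ [2/45, 2/15) → index 1
j=2: u_2=23/110 ∈ [1/5, 17/45) → index 3
j=3: u_3=3/10 ∈ [1/5, 17/45) → index 3
j=4: u_4=43/110 ∈ [17/45, 2/5) → index 4
j=5: u_5=53/110 ∈ [4/9, 22/45) → index 6
j=6: u_6=63/110 ∈ [22/45, 28/45) → index 8
j=7: u_7=73/110 ∈ [28/45, 4/5) → index 9
j=8: u_8=83/110 ∈ [28/45, 4/5) → index 9
j=9: u_9=93/110 ∈ [4/5, 1) → index 10
j=10: u_10=103/110 ∈ [4/5, 1) → index 10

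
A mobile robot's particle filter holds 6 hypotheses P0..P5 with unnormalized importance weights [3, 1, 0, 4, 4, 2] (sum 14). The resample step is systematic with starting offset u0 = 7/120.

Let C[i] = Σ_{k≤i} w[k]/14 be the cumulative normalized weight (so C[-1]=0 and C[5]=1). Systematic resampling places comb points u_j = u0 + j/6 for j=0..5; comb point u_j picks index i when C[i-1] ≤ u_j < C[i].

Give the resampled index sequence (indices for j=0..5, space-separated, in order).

0 1 3 3 4 5

C = [3/14, 2/7, 2/7, 4/7, 6/7, 1]
j=0: u_0=7/120 ∈ [0, 3/14) → index 0
j=1: u_1=9/40 ∈ [3/14, 2/7) → index 1
j=2: u_2=47/120 ∈ [2/7, 4/7) → index 3
j=3: u_3=67/120 ∈ [2/7, 4/7) → index 3
j=4: u_4=29/40 ∈ [4/7, 6/7) → index 4
j=5: u_5=107/120 ∈ [6/7, 1) → index 5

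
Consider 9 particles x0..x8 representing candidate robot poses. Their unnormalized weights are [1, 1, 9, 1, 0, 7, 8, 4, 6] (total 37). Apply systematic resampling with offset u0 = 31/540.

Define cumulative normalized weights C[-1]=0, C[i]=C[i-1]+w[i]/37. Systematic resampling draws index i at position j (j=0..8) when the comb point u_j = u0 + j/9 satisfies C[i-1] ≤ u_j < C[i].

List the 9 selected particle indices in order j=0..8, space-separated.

2 2 2 5 5 6 6 7 8

C = [1/37, 2/37, 11/37, 12/37, 12/37, 19/37, 27/37, 31/37, 1]
j=0: u_0=31/540 ∈ [2/37, 11/37) → index 2
j=1: u_1=91/540 ∈ [2/37, 11/37) → index 2
j=2: u_2=151/540 ∈ [2/37, 11/37) → index 2
j=3: u_3=211/540 ∈ [12/37, 19/37) → index 5
j=4: u_4=271/540 ∈ [12/37, 19/37) → index 5
j=5: u_5=331/540 ∈ [19/37, 27/37) → index 6
j=6: u_6=391/540 ∈ [19/37, 27/37) → index 6
j=7: u_7=451/540 ∈ [27/37, 31/37) → index 7
j=8: u_8=511/540 ∈ [31/37, 1) → index 8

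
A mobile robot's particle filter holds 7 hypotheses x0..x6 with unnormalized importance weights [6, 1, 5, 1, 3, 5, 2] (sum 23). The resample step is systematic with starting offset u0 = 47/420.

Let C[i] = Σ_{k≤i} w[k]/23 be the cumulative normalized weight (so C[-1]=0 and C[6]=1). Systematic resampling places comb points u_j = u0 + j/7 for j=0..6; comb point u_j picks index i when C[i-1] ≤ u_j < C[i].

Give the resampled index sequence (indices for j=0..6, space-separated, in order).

C = [6/23, 7/23, 12/23, 13/23, 16/23, 21/23, 1]
j=0: u_0=47/420 ∈ [0, 6/23) → index 0
j=1: u_1=107/420 ∈ [0, 6/23) → index 0
j=2: u_2=167/420 ∈ [7/23, 12/23) → index 2
j=3: u_3=227/420 ∈ [12/23, 13/23) → index 3
j=4: u_4=41/60 ∈ [13/23, 16/23) → index 4
j=5: u_5=347/420 ∈ [16/23, 21/23) → index 5
j=6: u_6=407/420 ∈ [21/23, 1) → index 6

0 0 2 3 4 5 6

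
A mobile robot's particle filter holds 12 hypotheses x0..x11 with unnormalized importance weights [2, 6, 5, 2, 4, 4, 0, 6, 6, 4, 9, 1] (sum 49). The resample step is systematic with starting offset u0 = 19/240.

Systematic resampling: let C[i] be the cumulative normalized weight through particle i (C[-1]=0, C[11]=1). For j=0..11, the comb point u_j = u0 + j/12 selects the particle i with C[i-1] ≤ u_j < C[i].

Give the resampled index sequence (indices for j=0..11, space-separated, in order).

1 1 2 4 5 7 7 8 9 10 10 11

C = [2/49, 8/49, 13/49, 15/49, 19/49, 23/49, 23/49, 29/49, 5/7, 39/49, 48/49, 1]
j=0: u_0=19/240 ∈ [2/49, 8/49) → index 1
j=1: u_1=13/80 ∈ [2/49, 8/49) → index 1
j=2: u_2=59/240 ∈ [8/49, 13/49) → index 2
j=3: u_3=79/240 ∈ [15/49, 19/49) → index 4
j=4: u_4=33/80 ∈ [19/49, 23/49) → index 5
j=5: u_5=119/240 ∈ [23/49, 29/49) → index 7
j=6: u_6=139/240 ∈ [23/49, 29/49) → index 7
j=7: u_7=53/80 ∈ [29/49, 5/7) → index 8
j=8: u_8=179/240 ∈ [5/7, 39/49) → index 9
j=9: u_9=199/240 ∈ [39/49, 48/49) → index 10
j=10: u_10=73/80 ∈ [39/49, 48/49) → index 10
j=11: u_11=239/240 ∈ [48/49, 1) → index 11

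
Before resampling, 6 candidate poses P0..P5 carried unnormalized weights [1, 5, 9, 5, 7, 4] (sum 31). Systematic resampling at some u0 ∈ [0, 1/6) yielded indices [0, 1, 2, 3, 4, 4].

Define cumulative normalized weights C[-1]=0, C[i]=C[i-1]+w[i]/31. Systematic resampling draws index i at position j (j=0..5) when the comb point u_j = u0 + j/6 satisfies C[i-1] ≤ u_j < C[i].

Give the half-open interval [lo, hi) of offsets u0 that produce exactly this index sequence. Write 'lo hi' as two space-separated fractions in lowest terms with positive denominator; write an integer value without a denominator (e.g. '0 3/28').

0 5/186

C = [1/31, 6/31, 15/31, 20/31, 27/31, 1]
j=0 picked index 0: u0 ∈ [0, 1/31)
j=1 picked index 1: u0 ∈ [-25/186, 5/186)
j=2 picked index 2: u0 ∈ [-13/93, 14/93)
j=3 picked index 3: u0 ∈ [-1/62, 9/62)
j=4 picked index 4: u0 ∈ [-2/93, 19/93)
j=5 picked index 4: u0 ∈ [-35/186, 7/186)
intersection: [0, 5/186)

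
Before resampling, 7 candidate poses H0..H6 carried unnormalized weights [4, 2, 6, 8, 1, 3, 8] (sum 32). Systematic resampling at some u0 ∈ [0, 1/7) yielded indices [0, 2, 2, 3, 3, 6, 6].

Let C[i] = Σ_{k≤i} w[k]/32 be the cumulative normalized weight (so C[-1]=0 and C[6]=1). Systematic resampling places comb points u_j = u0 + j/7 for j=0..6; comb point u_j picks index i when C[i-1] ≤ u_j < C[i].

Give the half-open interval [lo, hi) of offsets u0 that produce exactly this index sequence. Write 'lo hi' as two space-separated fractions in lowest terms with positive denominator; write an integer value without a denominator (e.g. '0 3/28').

C = [1/8, 3/16, 3/8, 5/8, 21/32, 3/4, 1]
j=0 picked index 0: u0 ∈ [0, 1/8)
j=1 picked index 2: u0 ∈ [5/112, 13/56)
j=2 picked index 2: u0 ∈ [-11/112, 5/56)
j=3 picked index 3: u0 ∈ [-3/56, 11/56)
j=4 picked index 3: u0 ∈ [-11/56, 3/56)
j=5 picked index 6: u0 ∈ [1/28, 2/7)
j=6 picked index 6: u0 ∈ [-3/28, 1/7)
intersection: [5/112, 3/56)

5/112 3/56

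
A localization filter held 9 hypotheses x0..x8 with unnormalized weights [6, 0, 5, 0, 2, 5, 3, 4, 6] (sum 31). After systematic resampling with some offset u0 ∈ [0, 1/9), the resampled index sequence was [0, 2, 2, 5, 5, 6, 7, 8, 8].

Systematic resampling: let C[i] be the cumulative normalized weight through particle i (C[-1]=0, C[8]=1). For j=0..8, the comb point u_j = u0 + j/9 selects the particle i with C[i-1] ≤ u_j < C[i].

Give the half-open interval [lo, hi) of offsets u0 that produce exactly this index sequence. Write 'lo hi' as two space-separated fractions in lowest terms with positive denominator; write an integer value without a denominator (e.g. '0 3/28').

C = [6/31, 6/31, 11/31, 11/31, 13/31, 18/31, 21/31, 25/31, 1]
j=0 picked index 0: u0 ∈ [0, 6/31)
j=1 picked index 2: u0 ∈ [23/279, 68/279)
j=2 picked index 2: u0 ∈ [-8/279, 37/279)
j=3 picked index 5: u0 ∈ [8/93, 23/93)
j=4 picked index 5: u0 ∈ [-7/279, 38/279)
j=5 picked index 6: u0 ∈ [7/279, 34/279)
j=6 picked index 7: u0 ∈ [1/93, 13/93)
j=7 picked index 8: u0 ∈ [8/279, 2/9)
j=8 picked index 8: u0 ∈ [-23/279, 1/9)
intersection: [8/93, 1/9)

8/93 1/9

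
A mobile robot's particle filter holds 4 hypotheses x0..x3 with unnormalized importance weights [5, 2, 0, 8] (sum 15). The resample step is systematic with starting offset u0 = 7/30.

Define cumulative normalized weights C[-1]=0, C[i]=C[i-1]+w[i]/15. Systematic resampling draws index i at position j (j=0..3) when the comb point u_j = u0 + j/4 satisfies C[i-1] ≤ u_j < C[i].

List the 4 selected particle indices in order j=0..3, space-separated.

C = [1/3, 7/15, 7/15, 1]
j=0: u_0=7/30 ∈ [0, 1/3) → index 0
j=1: u_1=29/60 ∈ [7/15, 1) → index 3
j=2: u_2=11/15 ∈ [7/15, 1) → index 3
j=3: u_3=59/60 ∈ [7/15, 1) → index 3

0 3 3 3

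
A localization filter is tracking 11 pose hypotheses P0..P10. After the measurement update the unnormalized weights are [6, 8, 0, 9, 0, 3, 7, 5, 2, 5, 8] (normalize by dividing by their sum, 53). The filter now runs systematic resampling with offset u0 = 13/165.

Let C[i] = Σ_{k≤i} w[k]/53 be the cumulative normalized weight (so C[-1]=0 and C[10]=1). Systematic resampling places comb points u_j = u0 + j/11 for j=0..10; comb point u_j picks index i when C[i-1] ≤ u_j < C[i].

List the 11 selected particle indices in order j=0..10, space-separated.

0 1 1 3 5 6 7 7 9 10 10

C = [6/53, 14/53, 14/53, 23/53, 23/53, 26/53, 33/53, 38/53, 40/53, 45/53, 1]
j=0: u_0=13/165 ∈ [0, 6/53) → index 0
j=1: u_1=28/165 ∈ [6/53, 14/53) → index 1
j=2: u_2=43/165 ∈ [6/53, 14/53) → index 1
j=3: u_3=58/165 ∈ [14/53, 23/53) → index 3
j=4: u_4=73/165 ∈ [23/53, 26/53) → index 5
j=5: u_5=8/15 ∈ [26/53, 33/53) → index 6
j=6: u_6=103/165 ∈ [33/53, 38/53) → index 7
j=7: u_7=118/165 ∈ [33/53, 38/53) → index 7
j=8: u_8=133/165 ∈ [40/53, 45/53) → index 9
j=9: u_9=148/165 ∈ [45/53, 1) → index 10
j=10: u_10=163/165 ∈ [45/53, 1) → index 10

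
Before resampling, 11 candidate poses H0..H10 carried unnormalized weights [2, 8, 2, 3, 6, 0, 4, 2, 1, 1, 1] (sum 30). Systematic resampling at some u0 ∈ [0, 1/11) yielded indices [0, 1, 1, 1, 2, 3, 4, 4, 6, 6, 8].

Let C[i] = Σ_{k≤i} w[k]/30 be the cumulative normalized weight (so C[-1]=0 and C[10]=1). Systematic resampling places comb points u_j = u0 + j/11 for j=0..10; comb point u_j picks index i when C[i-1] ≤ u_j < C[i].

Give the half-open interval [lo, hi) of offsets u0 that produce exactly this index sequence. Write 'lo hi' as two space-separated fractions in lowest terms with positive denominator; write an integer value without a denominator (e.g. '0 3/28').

C = [1/15, 1/3, 2/5, 1/2, 7/10, 7/10, 5/6, 9/10, 14/15, 29/30, 1]
j=0 picked index 0: u0 ∈ [0, 1/15)
j=1 picked index 1: u0 ∈ [-4/165, 8/33)
j=2 picked index 1: u0 ∈ [-19/165, 5/33)
j=3 picked index 1: u0 ∈ [-34/165, 2/33)
j=4 picked index 2: u0 ∈ [-1/33, 2/55)
j=5 picked index 3: u0 ∈ [-3/55, 1/22)
j=6 picked index 4: u0 ∈ [-1/22, 17/110)
j=7 picked index 4: u0 ∈ [-3/22, 7/110)
j=8 picked index 6: u0 ∈ [-3/110, 7/66)
j=9 picked index 6: u0 ∈ [-13/110, 1/66)
j=10 picked index 8: u0 ∈ [-1/110, 4/165)
intersection: [0, 1/66)

0 1/66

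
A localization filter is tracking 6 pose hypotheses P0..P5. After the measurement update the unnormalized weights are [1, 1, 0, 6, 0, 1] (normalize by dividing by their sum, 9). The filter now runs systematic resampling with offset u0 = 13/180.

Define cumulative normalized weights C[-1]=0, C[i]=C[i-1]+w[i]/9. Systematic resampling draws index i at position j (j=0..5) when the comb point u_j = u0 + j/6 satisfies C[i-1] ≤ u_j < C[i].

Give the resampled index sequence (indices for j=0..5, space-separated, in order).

C = [1/9, 2/9, 2/9, 8/9, 8/9, 1]
j=0: u_0=13/180 ∈ [0, 1/9) → index 0
j=1: u_1=43/180 ∈ [2/9, 8/9) → index 3
j=2: u_2=73/180 ∈ [2/9, 8/9) → index 3
j=3: u_3=103/180 ∈ [2/9, 8/9) → index 3
j=4: u_4=133/180 ∈ [2/9, 8/9) → index 3
j=5: u_5=163/180 ∈ [8/9, 1) → index 5

0 3 3 3 3 5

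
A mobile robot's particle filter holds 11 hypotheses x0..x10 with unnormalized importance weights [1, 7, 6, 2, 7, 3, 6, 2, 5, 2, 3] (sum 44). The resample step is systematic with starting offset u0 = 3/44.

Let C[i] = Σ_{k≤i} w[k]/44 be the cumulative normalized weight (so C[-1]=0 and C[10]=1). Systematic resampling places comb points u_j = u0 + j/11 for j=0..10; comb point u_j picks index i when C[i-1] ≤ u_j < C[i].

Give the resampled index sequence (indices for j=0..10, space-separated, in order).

C = [1/44, 2/11, 7/22, 4/11, 23/44, 13/22, 8/11, 17/22, 39/44, 41/44, 1]
j=0: u_0=3/44 ∈ [1/44, 2/11) → index 1
j=1: u_1=7/44 ∈ [1/44, 2/11) → index 1
j=2: u_2=1/4 ∈ [2/11, 7/22) → index 2
j=3: u_3=15/44 ∈ [7/22, 4/11) → index 3
j=4: u_4=19/44 ∈ [4/11, 23/44) → index 4
j=5: u_5=23/44 ∈ [23/44, 13/22) → index 5
j=6: u_6=27/44 ∈ [13/22, 8/11) → index 6
j=7: u_7=31/44 ∈ [13/22, 8/11) → index 6
j=8: u_8=35/44 ∈ [17/22, 39/44) → index 8
j=9: u_9=39/44 ∈ [39/44, 41/44) → index 9
j=10: u_10=43/44 ∈ [41/44, 1) → index 10

1 1 2 3 4 5 6 6 8 9 10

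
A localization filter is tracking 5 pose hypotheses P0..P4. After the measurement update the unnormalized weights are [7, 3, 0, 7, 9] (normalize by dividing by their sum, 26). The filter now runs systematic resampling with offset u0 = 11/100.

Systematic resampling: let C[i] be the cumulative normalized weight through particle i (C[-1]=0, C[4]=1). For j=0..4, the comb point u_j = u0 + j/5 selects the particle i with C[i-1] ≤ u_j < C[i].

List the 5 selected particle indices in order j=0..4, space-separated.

0 1 3 4 4

C = [7/26, 5/13, 5/13, 17/26, 1]
j=0: u_0=11/100 ∈ [0, 7/26) → index 0
j=1: u_1=31/100 ∈ [7/26, 5/13) → index 1
j=2: u_2=51/100 ∈ [5/13, 17/26) → index 3
j=3: u_3=71/100 ∈ [17/26, 1) → index 4
j=4: u_4=91/100 ∈ [17/26, 1) → index 4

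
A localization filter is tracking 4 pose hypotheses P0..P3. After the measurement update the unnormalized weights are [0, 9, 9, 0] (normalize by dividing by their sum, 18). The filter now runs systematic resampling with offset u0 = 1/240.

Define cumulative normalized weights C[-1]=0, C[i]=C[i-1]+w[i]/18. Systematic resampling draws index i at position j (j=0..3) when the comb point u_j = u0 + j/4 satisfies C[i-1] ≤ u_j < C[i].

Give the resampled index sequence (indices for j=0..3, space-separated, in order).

C = [0, 1/2, 1, 1]
j=0: u_0=1/240 ∈ [0, 1/2) → index 1
j=1: u_1=61/240 ∈ [0, 1/2) → index 1
j=2: u_2=121/240 ∈ [1/2, 1) → index 2
j=3: u_3=181/240 ∈ [1/2, 1) → index 2

1 1 2 2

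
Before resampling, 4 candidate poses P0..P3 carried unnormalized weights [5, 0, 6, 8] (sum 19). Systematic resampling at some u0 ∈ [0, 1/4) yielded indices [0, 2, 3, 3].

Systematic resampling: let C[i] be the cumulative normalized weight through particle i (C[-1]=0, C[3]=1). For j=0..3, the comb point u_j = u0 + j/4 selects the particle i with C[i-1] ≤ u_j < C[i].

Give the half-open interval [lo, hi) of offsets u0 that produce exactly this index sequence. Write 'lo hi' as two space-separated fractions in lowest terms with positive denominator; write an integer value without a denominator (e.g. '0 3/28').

C = [5/19, 5/19, 11/19, 1]
j=0 picked index 0: u0 ∈ [0, 5/19)
j=1 picked index 2: u0 ∈ [1/76, 25/76)
j=2 picked index 3: u0 ∈ [3/38, 1/2)
j=3 picked index 3: u0 ∈ [-13/76, 1/4)
intersection: [3/38, 1/4)

3/38 1/4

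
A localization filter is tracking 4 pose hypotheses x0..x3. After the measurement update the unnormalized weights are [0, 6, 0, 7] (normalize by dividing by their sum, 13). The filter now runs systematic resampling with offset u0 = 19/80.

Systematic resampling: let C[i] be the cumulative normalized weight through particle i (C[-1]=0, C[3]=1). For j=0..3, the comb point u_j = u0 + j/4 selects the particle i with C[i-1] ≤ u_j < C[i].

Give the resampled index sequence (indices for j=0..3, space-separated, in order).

1 3 3 3

C = [0, 6/13, 6/13, 1]
j=0: u_0=19/80 ∈ [0, 6/13) → index 1
j=1: u_1=39/80 ∈ [6/13, 1) → index 3
j=2: u_2=59/80 ∈ [6/13, 1) → index 3
j=3: u_3=79/80 ∈ [6/13, 1) → index 3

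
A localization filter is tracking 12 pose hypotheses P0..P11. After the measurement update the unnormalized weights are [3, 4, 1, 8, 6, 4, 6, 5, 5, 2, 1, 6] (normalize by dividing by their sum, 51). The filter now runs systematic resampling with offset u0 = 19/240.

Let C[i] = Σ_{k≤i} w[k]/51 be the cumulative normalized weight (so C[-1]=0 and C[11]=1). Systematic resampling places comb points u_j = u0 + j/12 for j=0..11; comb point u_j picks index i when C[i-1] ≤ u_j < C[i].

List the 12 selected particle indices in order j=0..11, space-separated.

1 3 3 4 4 5 6 7 8 9 11 11

C = [1/17, 7/51, 8/51, 16/51, 22/51, 26/51, 32/51, 37/51, 14/17, 44/51, 15/17, 1]
j=0: u_0=19/240 ∈ [1/17, 7/51) → index 1
j=1: u_1=13/80 ∈ [8/51, 16/51) → index 3
j=2: u_2=59/240 ∈ [8/51, 16/51) → index 3
j=3: u_3=79/240 ∈ [16/51, 22/51) → index 4
j=4: u_4=33/80 ∈ [16/51, 22/51) → index 4
j=5: u_5=119/240 ∈ [22/51, 26/51) → index 5
j=6: u_6=139/240 ∈ [26/51, 32/51) → index 6
j=7: u_7=53/80 ∈ [32/51, 37/51) → index 7
j=8: u_8=179/240 ∈ [37/51, 14/17) → index 8
j=9: u_9=199/240 ∈ [14/17, 44/51) → index 9
j=10: u_10=73/80 ∈ [15/17, 1) → index 11
j=11: u_11=239/240 ∈ [15/17, 1) → index 11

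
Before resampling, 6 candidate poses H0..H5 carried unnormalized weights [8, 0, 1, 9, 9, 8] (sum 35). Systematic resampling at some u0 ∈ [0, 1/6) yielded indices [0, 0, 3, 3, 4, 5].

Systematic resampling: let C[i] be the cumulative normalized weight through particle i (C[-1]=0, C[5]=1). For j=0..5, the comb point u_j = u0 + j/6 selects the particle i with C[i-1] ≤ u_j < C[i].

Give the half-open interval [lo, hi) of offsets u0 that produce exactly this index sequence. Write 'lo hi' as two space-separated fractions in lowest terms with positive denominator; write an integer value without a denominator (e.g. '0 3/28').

0 1/70

C = [8/35, 8/35, 9/35, 18/35, 27/35, 1]
j=0 picked index 0: u0 ∈ [0, 8/35)
j=1 picked index 0: u0 ∈ [-1/6, 13/210)
j=2 picked index 3: u0 ∈ [-8/105, 19/105)
j=3 picked index 3: u0 ∈ [-17/70, 1/70)
j=4 picked index 4: u0 ∈ [-16/105, 11/105)
j=5 picked index 5: u0 ∈ [-13/210, 1/6)
intersection: [0, 1/70)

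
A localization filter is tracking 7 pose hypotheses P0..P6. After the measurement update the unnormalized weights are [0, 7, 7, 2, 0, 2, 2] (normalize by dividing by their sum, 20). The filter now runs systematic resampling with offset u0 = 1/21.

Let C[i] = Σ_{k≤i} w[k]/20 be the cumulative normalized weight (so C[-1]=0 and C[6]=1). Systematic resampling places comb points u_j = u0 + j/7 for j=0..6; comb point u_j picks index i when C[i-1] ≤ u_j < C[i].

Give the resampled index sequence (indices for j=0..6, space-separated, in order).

C = [0, 7/20, 7/10, 4/5, 4/5, 9/10, 1]
j=0: u_0=1/21 ∈ [0, 7/20) → index 1
j=1: u_1=4/21 ∈ [0, 7/20) → index 1
j=2: u_2=1/3 ∈ [0, 7/20) → index 1
j=3: u_3=10/21 ∈ [7/20, 7/10) → index 2
j=4: u_4=13/21 ∈ [7/20, 7/10) → index 2
j=5: u_5=16/21 ∈ [7/10, 4/5) → index 3
j=6: u_6=19/21 ∈ [9/10, 1) → index 6

1 1 1 2 2 3 6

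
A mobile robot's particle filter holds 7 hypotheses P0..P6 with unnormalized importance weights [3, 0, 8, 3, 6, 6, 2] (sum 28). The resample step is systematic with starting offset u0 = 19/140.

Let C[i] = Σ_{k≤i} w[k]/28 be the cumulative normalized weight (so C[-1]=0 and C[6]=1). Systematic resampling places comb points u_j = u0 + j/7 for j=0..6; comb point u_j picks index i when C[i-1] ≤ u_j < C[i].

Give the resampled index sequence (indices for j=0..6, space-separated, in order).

C = [3/28, 3/28, 11/28, 1/2, 5/7, 13/14, 1]
j=0: u_0=19/140 ∈ [3/28, 11/28) → index 2
j=1: u_1=39/140 ∈ [3/28, 11/28) → index 2
j=2: u_2=59/140 ∈ [11/28, 1/2) → index 3
j=3: u_3=79/140 ∈ [1/2, 5/7) → index 4
j=4: u_4=99/140 ∈ [1/2, 5/7) → index 4
j=5: u_5=17/20 ∈ [5/7, 13/14) → index 5
j=6: u_6=139/140 ∈ [13/14, 1) → index 6

2 2 3 4 4 5 6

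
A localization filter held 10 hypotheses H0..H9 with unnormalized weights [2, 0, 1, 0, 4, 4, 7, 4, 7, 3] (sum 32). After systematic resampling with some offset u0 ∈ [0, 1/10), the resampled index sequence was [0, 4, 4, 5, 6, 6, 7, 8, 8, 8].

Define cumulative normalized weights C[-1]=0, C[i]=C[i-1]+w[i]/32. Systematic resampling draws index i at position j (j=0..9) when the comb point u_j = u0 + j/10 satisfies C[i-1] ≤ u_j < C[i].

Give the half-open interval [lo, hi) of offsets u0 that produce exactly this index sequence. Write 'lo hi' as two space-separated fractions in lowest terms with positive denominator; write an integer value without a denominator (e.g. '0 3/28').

C = [1/16, 1/16, 3/32, 3/32, 7/32, 11/32, 9/16, 11/16, 29/32, 1]
j=0 picked index 0: u0 ∈ [0, 1/16)
j=1 picked index 4: u0 ∈ [-1/160, 19/160)
j=2 picked index 4: u0 ∈ [-17/160, 3/160)
j=3 picked index 5: u0 ∈ [-13/160, 7/160)
j=4 picked index 6: u0 ∈ [-9/160, 13/80)
j=5 picked index 6: u0 ∈ [-5/32, 1/16)
j=6 picked index 7: u0 ∈ [-3/80, 7/80)
j=7 picked index 8: u0 ∈ [-1/80, 33/160)
j=8 picked index 8: u0 ∈ [-9/80, 17/160)
j=9 picked index 8: u0 ∈ [-17/80, 1/160)
intersection: [0, 1/160)

0 1/160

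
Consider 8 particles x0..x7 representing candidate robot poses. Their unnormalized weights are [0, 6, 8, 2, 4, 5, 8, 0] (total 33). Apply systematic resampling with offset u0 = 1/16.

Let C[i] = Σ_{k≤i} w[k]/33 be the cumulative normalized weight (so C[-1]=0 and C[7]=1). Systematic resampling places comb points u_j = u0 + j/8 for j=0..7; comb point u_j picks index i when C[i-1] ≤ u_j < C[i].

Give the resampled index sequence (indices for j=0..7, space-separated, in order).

C = [0, 2/11, 14/33, 16/33, 20/33, 25/33, 1, 1]
j=0: u_0=1/16 ∈ [0, 2/11) → index 1
j=1: u_1=3/16 ∈ [2/11, 14/33) → index 2
j=2: u_2=5/16 ∈ [2/11, 14/33) → index 2
j=3: u_3=7/16 ∈ [14/33, 16/33) → index 3
j=4: u_4=9/16 ∈ [16/33, 20/33) → index 4
j=5: u_5=11/16 ∈ [20/33, 25/33) → index 5
j=6: u_6=13/16 ∈ [25/33, 1) → index 6
j=7: u_7=15/16 ∈ [25/33, 1) → index 6

1 2 2 3 4 5 6 6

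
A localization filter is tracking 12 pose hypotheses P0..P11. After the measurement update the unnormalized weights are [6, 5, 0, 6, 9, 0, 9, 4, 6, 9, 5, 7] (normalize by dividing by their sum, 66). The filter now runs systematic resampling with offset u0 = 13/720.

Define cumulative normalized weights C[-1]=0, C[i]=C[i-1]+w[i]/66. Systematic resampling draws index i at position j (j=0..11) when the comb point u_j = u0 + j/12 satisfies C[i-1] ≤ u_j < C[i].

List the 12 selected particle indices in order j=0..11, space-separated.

0 1 3 4 4 6 6 8 9 9 10 11

C = [1/11, 1/6, 1/6, 17/66, 13/33, 13/33, 35/66, 13/22, 15/22, 9/11, 59/66, 1]
j=0: u_0=13/720 ∈ [0, 1/11) → index 0
j=1: u_1=73/720 ∈ [1/11, 1/6) → index 1
j=2: u_2=133/720 ∈ [1/6, 17/66) → index 3
j=3: u_3=193/720 ∈ [17/66, 13/33) → index 4
j=4: u_4=253/720 ∈ [17/66, 13/33) → index 4
j=5: u_5=313/720 ∈ [13/33, 35/66) → index 6
j=6: u_6=373/720 ∈ [13/33, 35/66) → index 6
j=7: u_7=433/720 ∈ [13/22, 15/22) → index 8
j=8: u_8=493/720 ∈ [15/22, 9/11) → index 9
j=9: u_9=553/720 ∈ [15/22, 9/11) → index 9
j=10: u_10=613/720 ∈ [9/11, 59/66) → index 10
j=11: u_11=673/720 ∈ [59/66, 1) → index 11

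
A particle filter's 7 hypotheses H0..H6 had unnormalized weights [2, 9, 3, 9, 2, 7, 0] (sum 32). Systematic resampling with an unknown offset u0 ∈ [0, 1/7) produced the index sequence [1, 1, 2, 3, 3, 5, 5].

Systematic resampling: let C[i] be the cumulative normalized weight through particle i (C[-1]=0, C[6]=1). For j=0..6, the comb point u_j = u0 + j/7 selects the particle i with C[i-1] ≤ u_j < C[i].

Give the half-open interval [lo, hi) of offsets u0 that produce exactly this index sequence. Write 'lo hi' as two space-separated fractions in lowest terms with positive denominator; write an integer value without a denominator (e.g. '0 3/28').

C = [1/16, 11/32, 7/16, 23/32, 25/32, 1, 1]
j=0 picked index 1: u0 ∈ [1/16, 11/32)
j=1 picked index 1: u0 ∈ [-9/112, 45/224)
j=2 picked index 2: u0 ∈ [13/224, 17/112)
j=3 picked index 3: u0 ∈ [1/112, 65/224)
j=4 picked index 3: u0 ∈ [-15/112, 33/224)
j=5 picked index 5: u0 ∈ [15/224, 2/7)
j=6 picked index 5: u0 ∈ [-17/224, 1/7)
intersection: [15/224, 1/7)

15/224 1/7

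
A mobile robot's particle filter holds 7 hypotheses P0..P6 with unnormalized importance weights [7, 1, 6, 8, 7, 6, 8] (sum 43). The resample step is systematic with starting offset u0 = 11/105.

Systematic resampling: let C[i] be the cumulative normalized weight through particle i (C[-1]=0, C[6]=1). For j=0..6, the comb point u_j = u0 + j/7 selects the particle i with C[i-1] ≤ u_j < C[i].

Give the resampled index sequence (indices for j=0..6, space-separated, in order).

0 2 3 4 5 6 6

C = [7/43, 8/43, 14/43, 22/43, 29/43, 35/43, 1]
j=0: u_0=11/105 ∈ [0, 7/43) → index 0
j=1: u_1=26/105 ∈ [8/43, 14/43) → index 2
j=2: u_2=41/105 ∈ [14/43, 22/43) → index 3
j=3: u_3=8/15 ∈ [22/43, 29/43) → index 4
j=4: u_4=71/105 ∈ [29/43, 35/43) → index 5
j=5: u_5=86/105 ∈ [35/43, 1) → index 6
j=6: u_6=101/105 ∈ [35/43, 1) → index 6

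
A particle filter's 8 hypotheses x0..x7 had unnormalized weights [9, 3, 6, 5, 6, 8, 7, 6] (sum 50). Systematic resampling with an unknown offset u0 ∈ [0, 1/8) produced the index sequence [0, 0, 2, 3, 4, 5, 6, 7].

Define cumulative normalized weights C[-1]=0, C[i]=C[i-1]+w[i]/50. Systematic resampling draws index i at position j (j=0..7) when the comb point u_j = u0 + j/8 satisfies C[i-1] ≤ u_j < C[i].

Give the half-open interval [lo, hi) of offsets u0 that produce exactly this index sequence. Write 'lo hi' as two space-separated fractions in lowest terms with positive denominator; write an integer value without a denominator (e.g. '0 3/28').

C = [9/50, 6/25, 9/25, 23/50, 29/50, 37/50, 22/25, 1]
j=0 picked index 0: u0 ∈ [0, 9/50)
j=1 picked index 0: u0 ∈ [-1/8, 11/200)
j=2 picked index 2: u0 ∈ [-1/100, 11/100)
j=3 picked index 3: u0 ∈ [-3/200, 17/200)
j=4 picked index 4: u0 ∈ [-1/25, 2/25)
j=5 picked index 5: u0 ∈ [-9/200, 23/200)
j=6 picked index 6: u0 ∈ [-1/100, 13/100)
j=7 picked index 7: u0 ∈ [1/200, 1/8)
intersection: [1/200, 11/200)

1/200 11/200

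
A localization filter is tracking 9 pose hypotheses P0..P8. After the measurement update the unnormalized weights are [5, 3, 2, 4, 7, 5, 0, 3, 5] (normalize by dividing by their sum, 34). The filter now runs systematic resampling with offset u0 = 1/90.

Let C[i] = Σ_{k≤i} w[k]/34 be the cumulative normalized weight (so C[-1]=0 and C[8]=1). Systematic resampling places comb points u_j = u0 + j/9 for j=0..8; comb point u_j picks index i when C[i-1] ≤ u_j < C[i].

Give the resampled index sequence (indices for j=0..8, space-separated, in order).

0 0 1 3 4 4 5 7 8

C = [5/34, 4/17, 5/17, 7/17, 21/34, 13/17, 13/17, 29/34, 1]
j=0: u_0=1/90 ∈ [0, 5/34) → index 0
j=1: u_1=11/90 ∈ [0, 5/34) → index 0
j=2: u_2=7/30 ∈ [5/34, 4/17) → index 1
j=3: u_3=31/90 ∈ [5/17, 7/17) → index 3
j=4: u_4=41/90 ∈ [7/17, 21/34) → index 4
j=5: u_5=17/30 ∈ [7/17, 21/34) → index 4
j=6: u_6=61/90 ∈ [21/34, 13/17) → index 5
j=7: u_7=71/90 ∈ [13/17, 29/34) → index 7
j=8: u_8=9/10 ∈ [29/34, 1) → index 8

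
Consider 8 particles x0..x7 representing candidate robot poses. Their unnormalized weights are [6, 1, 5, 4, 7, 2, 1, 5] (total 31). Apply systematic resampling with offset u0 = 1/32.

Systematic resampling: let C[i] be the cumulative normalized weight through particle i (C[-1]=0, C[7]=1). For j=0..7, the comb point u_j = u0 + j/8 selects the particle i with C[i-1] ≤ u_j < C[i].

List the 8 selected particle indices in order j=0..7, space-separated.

0 0 2 3 4 4 5 7

C = [6/31, 7/31, 12/31, 16/31, 23/31, 25/31, 26/31, 1]
j=0: u_0=1/32 ∈ [0, 6/31) → index 0
j=1: u_1=5/32 ∈ [0, 6/31) → index 0
j=2: u_2=9/32 ∈ [7/31, 12/31) → index 2
j=3: u_3=13/32 ∈ [12/31, 16/31) → index 3
j=4: u_4=17/32 ∈ [16/31, 23/31) → index 4
j=5: u_5=21/32 ∈ [16/31, 23/31) → index 4
j=6: u_6=25/32 ∈ [23/31, 25/31) → index 5
j=7: u_7=29/32 ∈ [26/31, 1) → index 7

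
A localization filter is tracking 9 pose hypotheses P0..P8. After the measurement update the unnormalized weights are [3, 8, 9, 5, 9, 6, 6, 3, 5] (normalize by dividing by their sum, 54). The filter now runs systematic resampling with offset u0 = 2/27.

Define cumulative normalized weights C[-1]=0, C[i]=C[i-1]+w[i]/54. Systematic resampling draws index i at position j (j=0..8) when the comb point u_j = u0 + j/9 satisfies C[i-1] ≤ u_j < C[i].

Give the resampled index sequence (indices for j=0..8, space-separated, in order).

1 1 2 3 4 5 6 7 8

C = [1/18, 11/54, 10/27, 25/54, 17/27, 20/27, 23/27, 49/54, 1]
j=0: u_0=2/27 ∈ [1/18, 11/54) → index 1
j=1: u_1=5/27 ∈ [1/18, 11/54) → index 1
j=2: u_2=8/27 ∈ [11/54, 10/27) → index 2
j=3: u_3=11/27 ∈ [10/27, 25/54) → index 3
j=4: u_4=14/27 ∈ [25/54, 17/27) → index 4
j=5: u_5=17/27 ∈ [17/27, 20/27) → index 5
j=6: u_6=20/27 ∈ [20/27, 23/27) → index 6
j=7: u_7=23/27 ∈ [23/27, 49/54) → index 7
j=8: u_8=26/27 ∈ [49/54, 1) → index 8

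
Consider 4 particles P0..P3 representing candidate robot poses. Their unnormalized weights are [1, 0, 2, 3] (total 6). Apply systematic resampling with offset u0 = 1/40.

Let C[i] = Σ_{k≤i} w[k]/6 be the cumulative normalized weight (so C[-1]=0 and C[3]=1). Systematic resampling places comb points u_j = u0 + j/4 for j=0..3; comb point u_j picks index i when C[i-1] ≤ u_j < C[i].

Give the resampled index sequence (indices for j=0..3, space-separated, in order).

0 2 3 3

C = [1/6, 1/6, 1/2, 1]
j=0: u_0=1/40 ∈ [0, 1/6) → index 0
j=1: u_1=11/40 ∈ [1/6, 1/2) → index 2
j=2: u_2=21/40 ∈ [1/2, 1) → index 3
j=3: u_3=31/40 ∈ [1/2, 1) → index 3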